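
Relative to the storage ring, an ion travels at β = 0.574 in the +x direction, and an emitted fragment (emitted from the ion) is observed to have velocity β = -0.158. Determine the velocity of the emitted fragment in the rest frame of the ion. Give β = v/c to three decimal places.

Invert the composition law: u' = (u − v)/(1 − uv/c²).
u' = (-0.158 − 0.574) / (1 − (-0.158)(0.574)) = -0.7320/1.0907 = -0.6711.

β = -0.671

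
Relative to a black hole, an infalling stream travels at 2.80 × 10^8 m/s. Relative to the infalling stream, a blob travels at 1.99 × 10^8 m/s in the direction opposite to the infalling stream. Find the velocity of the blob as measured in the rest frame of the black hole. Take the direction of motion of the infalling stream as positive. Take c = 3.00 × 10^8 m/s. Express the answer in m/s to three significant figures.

+2.13 × 10^8 m/s

In units of c (dividing by 3.00 × 10^8 m/s): v = 0.933, u' = -0.663.
u = (u' + v)/(1 + u'v/c²):
u = (-0.663 + 0.933) / (1 + (-0.663)·0.933) = 0.2700/0.3809 = 0.7089
(Galilean addition would give +0.270c.)
Converting back: u = 0.7089 × 3.00 × 10^8 m/s.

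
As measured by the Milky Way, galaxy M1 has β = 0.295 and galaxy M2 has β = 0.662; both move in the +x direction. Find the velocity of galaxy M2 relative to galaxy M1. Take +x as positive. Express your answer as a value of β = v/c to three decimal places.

β = +0.456

β_A = 0.295, β_B = 0.662.
Transform to A's frame with the inverse velocity-addition law: u' = (u − v)/(1 − uv/c²), taking u = β_B and v = β_A.
u' = (0.662 − 0.295) / (1 − (0.295)(0.662)) = 0.3670/0.8047 = 0.4561.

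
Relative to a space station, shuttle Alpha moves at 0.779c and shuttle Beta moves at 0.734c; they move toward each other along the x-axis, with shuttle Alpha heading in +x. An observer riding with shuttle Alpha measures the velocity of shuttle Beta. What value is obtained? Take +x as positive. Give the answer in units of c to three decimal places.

β_A = 0.779, β_B = -0.734.
Transform to A's frame with the inverse velocity-addition law: u' = (u − v)/(1 − uv/c²), taking u = β_B and v = β_A.
u' = (-0.734 − 0.779) / (1 − (0.779)(-0.734)) = -1.5130/1.5718 = -0.9626.

-0.963c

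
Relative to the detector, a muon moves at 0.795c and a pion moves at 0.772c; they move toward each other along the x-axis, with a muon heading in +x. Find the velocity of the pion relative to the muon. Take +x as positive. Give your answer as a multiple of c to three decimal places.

β_A = 0.795, β_B = -0.772.
Transform to A's frame with the inverse velocity-addition law: u' = (u − v)/(1 − uv/c²), taking u = β_B and v = β_A.
u' = (-0.772 − 0.795) / (1 − (0.795)(-0.772)) = -1.5670/1.6137 = -0.9710.

-0.971c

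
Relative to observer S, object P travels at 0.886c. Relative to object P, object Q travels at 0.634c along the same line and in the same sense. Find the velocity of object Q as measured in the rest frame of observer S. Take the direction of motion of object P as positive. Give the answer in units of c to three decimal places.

With v = 0.886 and u' = 0.634 (in units of c),
u = (u' + v)/(1 + u'v/c²):
u = (0.634 + 0.886) / (1 + 0.634·0.886) = 1.5200/1.5617 = 0.9733

0.973c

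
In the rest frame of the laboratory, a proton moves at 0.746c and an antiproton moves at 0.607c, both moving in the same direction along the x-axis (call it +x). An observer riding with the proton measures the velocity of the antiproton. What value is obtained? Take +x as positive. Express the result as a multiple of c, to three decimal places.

β_A = 0.746, β_B = 0.607.
Transform to A's frame with the inverse velocity-addition law: u' = (u − v)/(1 − uv/c²), taking u = β_B and v = β_A.
u' = (0.607 − 0.746) / (1 − (0.746)(0.607)) = -0.1390/0.5472 = -0.2540.

-0.254c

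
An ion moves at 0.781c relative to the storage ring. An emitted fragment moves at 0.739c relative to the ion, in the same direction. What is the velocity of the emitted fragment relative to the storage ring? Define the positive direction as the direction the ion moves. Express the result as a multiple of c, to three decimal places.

0.964c

With v = 0.781 and u' = 0.739 (in units of c),
u = (u' + v)/(1 + u'v/c²):
u = (0.739 + 0.781) / (1 + 0.739·0.781) = 1.5200/1.5772 = 0.9638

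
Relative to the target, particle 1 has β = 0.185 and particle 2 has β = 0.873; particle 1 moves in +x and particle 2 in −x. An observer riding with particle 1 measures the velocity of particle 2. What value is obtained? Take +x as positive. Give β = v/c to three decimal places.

β_A = 0.185, β_B = -0.873.
Transform to A's frame with the inverse velocity-addition law: u' = (u − v)/(1 − uv/c²), taking u = β_B and v = β_A.
u' = (-0.873 − 0.185) / (1 − (0.185)(-0.873)) = -1.0580/1.1615 = -0.9109.

β = -0.911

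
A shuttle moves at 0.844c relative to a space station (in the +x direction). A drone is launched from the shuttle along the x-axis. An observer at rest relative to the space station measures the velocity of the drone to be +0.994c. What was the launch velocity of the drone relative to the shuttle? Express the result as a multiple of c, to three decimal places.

Invert the composition law: u' = (u − v)/(1 − uv/c²).
u' = (0.994 − 0.844) / (1 − (0.994)(0.844)) = 0.1500/0.1611 = 0.9313.

+0.931c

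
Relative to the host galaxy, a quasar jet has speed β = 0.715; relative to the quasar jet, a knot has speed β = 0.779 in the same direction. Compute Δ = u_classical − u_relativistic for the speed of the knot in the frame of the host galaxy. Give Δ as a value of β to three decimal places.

Δ = 0.534

Galilean: u_cl = 0.779 + 0.715 = 1.4940.
Relativistic: u_rel = (0.779 + 0.715) / (1 + 0.779·0.715) = 1.4940/1.5570 = 0.9595.
Δ = 1.4940 − 0.9595 = 0.5345.
(The classical prediction exceeds c; the relativistic result does not.)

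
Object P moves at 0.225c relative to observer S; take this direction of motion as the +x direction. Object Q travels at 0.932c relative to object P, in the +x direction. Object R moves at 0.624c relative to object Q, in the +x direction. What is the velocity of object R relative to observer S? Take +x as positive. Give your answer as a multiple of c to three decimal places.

0.990c

Apply u = (u' + v)/(1 + u'v/c²) successively, working outward toward observer S.
Start: velocity of object P relative to observer S = 0.2250c.
Compose with object Q (u' = 0.932 in object P frame): u_1 = (0.932 + 0.225) / (1 + 0.932·0.225) = 1.1570/1.2097 = 0.9564.
Compose with object R (u' = 0.624 in object Q frame): u_2 = (0.624 + 0.956) / (1 + 0.624·0.956) = 1.5804/1.5968 = 0.9897.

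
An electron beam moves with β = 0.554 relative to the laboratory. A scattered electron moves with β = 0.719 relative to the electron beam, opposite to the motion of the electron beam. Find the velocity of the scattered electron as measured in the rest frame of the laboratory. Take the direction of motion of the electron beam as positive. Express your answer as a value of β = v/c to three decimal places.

β = -0.274

With v = 0.554 and u' = -0.719 (in units of c),
u = (u' + v)/(1 + u'v/c²):
u = (-0.719 + 0.554) / (1 + (-0.719)·0.554) = -0.1650/0.6017 = -0.2742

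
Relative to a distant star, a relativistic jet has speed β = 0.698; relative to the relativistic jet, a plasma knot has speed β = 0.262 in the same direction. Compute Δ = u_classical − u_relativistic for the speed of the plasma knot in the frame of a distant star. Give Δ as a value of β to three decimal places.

Galilean: u_cl = 0.262 + 0.698 = 0.9600.
Relativistic: u_rel = (0.262 + 0.698) / (1 + 0.262·0.698) = 0.9600/1.1829 = 0.8116.
Δ = 0.9600 − 0.8116 = 0.1484.

Δ = 0.148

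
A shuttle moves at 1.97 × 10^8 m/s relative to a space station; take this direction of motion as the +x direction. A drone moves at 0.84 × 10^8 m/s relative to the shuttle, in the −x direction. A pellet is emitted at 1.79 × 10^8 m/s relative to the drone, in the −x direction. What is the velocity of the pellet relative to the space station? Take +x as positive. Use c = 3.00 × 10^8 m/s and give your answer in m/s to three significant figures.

Apply u = (u' + v)/(1 + u'v/c²) successively, working outward toward the space station.
(Dividing each given speed by c = 3.00 × 10^8 m/s to work in units of c.)
Start: velocity of the shuttle relative to the space station = 0.6567c.
Compose with the drone (u' = -0.280 in the shuttle frame): u_1 = (-0.280 + 0.657) / (1 + (-0.280)·0.657) = 0.3767/0.8161 = 0.4615.
Compose with the pellet (u' = -0.597 in the drone frame): u_2 = (-0.597 + 0.462) / (1 + (-0.597)·0.462) = -0.1351/0.7246 = -0.1865.
So u = -0.1865 × 3.00 × 10^8 m/s.

-5.59 × 10^7 m/s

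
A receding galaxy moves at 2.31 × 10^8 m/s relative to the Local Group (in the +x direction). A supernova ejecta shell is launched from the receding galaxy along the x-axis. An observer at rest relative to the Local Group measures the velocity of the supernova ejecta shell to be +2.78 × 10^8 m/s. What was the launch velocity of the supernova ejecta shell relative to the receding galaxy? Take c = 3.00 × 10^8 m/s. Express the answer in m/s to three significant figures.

+1.64 × 10^8 m/s

v = 0.770c, u = 0.927c.
Invert the composition law: u' = (u − v)/(1 − uv/c²).
u' = (0.927 − 0.770) / (1 − (0.927)(0.770)) = 0.1567/0.2865 = 0.5469.
u' = 0.5469 × 3.00 × 10^8 m/s.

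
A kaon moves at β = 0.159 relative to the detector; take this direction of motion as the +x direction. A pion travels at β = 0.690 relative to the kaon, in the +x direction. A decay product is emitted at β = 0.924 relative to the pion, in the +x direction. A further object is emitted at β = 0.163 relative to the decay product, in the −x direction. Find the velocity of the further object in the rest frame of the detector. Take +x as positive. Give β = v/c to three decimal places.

β = +0.985

Apply u = (u' + v)/(1 + u'v/c²) successively, working outward toward the detector.
Start: velocity of the kaon relative to the detector = 0.1590c.
Compose with the pion (u' = 0.690 in the kaon frame): u_1 = (0.690 + 0.159) / (1 + 0.690·0.159) = 0.8490/1.1097 = 0.7651.
Compose with the decay product (u' = 0.924 in the pion frame): u_2 = (0.924 + 0.765) / (1 + 0.924·0.765) = 1.6891/1.7069 = 0.9895.
Compose with the further object (u' = -0.163 in the decay product frame): u_3 = (-0.163 + 0.990) / (1 + (-0.163)·0.990) = 0.8265/0.8387 = 0.9855.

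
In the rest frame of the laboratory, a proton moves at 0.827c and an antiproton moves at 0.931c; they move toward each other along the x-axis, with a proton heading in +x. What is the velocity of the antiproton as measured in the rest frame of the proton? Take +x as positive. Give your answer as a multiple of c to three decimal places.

-0.993c

β_A = 0.827, β_B = -0.931.
Transform to A's frame with the inverse velocity-addition law: u' = (u − v)/(1 − uv/c²), taking u = β_B and v = β_A.
u' = (-0.931 − 0.827) / (1 − (0.827)(-0.931)) = -1.7580/1.7699 = -0.9933.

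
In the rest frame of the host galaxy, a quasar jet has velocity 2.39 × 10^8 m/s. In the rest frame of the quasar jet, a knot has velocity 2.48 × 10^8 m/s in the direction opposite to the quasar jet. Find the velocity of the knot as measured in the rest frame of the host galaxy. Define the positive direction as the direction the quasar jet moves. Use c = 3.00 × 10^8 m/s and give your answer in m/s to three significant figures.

In units of c (dividing by 3.00 × 10^8 m/s): v = 0.797, u' = -0.827.
u = (u' + v)/(1 + u'v/c²):
u = (-0.827 + 0.797) / (1 + (-0.827)·0.797) = -0.0300/0.3414 = -0.0879
Converting back: u = -0.0879 × 3.00 × 10^8 m/s.

-2.64 × 10^7 m/s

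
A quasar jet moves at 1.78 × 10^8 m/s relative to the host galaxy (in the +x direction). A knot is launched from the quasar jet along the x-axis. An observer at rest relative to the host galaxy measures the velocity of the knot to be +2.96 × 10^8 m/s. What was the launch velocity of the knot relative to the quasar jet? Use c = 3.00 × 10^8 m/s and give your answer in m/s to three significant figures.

+2.85 × 10^8 m/s

v = 0.593c, u = 0.987c.
Invert the composition law: u' = (u − v)/(1 − uv/c²).
u' = (0.987 − 0.593) / (1 − (0.987)(0.593)) = 0.3933/0.4146 = 0.9488.
u' = 0.9488 × 3.00 × 10^8 m/s.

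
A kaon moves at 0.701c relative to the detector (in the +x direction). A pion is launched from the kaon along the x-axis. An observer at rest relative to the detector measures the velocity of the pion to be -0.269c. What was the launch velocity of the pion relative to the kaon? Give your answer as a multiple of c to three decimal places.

Invert the composition law: u' = (u − v)/(1 − uv/c²).
u' = (-0.269 − 0.701) / (1 − (-0.269)(0.701)) = -0.9700/1.1886 = -0.8161.

-0.816c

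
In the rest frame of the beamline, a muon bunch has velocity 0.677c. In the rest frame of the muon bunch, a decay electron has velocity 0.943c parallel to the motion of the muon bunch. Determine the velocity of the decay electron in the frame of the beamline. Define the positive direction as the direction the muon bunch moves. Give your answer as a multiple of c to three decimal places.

With v = 0.677 and u' = 0.943 (in units of c),
u = (u' + v)/(1 + u'v/c²):
u = (0.943 + 0.677) / (1 + 0.943·0.677) = 1.6200/1.6384 = 0.9888

0.989c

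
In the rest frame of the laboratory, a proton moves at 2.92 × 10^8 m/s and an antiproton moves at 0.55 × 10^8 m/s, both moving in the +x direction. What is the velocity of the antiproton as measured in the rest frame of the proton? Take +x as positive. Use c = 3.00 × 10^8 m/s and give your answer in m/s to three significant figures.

-2.88 × 10^8 m/s

β_A = 0.973, β_B = 0.183 (dividing each by c = 3.00 × 10^8 m/s).
Transform to A's frame with the inverse velocity-addition law: u' = (u − v)/(1 − uv/c²), taking u = β_B and v = β_A.
u' = (0.183 − 0.973) / (1 − (0.973)(0.183)) = -0.7900/0.8216 = -0.9616.
u' = -0.9616 × 3.00 × 10^8 m/s.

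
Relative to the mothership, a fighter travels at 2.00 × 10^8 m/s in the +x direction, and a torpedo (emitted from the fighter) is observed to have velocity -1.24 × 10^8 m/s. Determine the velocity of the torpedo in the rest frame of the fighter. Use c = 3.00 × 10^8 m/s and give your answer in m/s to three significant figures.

-2.54 × 10^8 m/s

v = 0.667c, u = -0.413c.
Invert the composition law: u' = (u − v)/(1 − uv/c²).
u' = (-0.413 − 0.667) / (1 − (-0.413)(0.667)) = -1.0800/1.2756 = -0.8467.
u' = -0.8467 × 3.00 × 10^8 m/s.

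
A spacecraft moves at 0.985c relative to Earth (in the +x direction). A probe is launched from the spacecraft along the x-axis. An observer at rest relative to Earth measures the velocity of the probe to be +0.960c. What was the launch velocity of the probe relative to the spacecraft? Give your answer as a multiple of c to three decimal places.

Invert the composition law: u' = (u − v)/(1 − uv/c²).
u' = (0.960 − 0.985) / (1 − (0.960)(0.985)) = -0.0250/0.0544 = -0.4596.

-0.460c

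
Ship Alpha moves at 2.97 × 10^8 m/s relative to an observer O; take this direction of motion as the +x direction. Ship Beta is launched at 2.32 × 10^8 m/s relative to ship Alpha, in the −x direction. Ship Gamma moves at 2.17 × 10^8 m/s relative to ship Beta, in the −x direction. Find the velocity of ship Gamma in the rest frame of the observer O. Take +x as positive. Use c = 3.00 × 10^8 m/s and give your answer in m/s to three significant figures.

+1.82 × 10^8 m/s

Apply u = (u' + v)/(1 + u'v/c²) successively, working outward toward the observer O.
(Dividing each given speed by c = 3.00 × 10^8 m/s to work in units of c.)
Start: velocity of ship Alpha relative to the observer O = 0.9900c.
Compose with ship Beta (u' = -0.773 in ship Alpha frame): u_1 = (-0.773 + 0.990) / (1 + (-0.773)·0.990) = 0.2167/0.2344 = 0.9243.
Compose with ship Gamma (u' = -0.723 in ship Beta frame): u_2 = (-0.723 + 0.924) / (1 + (-0.723)·0.924) = 0.2010/0.3314 = 0.6066.
So u = 0.6066 × 3.00 × 10^8 m/s.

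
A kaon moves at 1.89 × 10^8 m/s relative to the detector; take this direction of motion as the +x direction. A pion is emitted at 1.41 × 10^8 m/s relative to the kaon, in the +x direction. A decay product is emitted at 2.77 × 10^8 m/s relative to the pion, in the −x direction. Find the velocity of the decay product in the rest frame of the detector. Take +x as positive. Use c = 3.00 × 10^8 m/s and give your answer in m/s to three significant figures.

-1.03 × 10^8 m/s

Apply u = (u' + v)/(1 + u'v/c²) successively, working outward toward the detector.
(Dividing each given speed by c = 3.00 × 10^8 m/s to work in units of c.)
Start: velocity of the kaon relative to the detector = 0.6300c.
Compose with the pion (u' = 0.470 in the kaon frame): u_1 = (0.470 + 0.630) / (1 + 0.470·0.630) = 1.1000/1.2961 = 0.8487.
Compose with the decay product (u' = -0.923 in the pion frame): u_2 = (-0.923 + 0.849) / (1 + (-0.923)·0.849) = -0.0746/0.2164 = -0.3449.
So u = -0.3449 × 3.00 × 10^8 m/s.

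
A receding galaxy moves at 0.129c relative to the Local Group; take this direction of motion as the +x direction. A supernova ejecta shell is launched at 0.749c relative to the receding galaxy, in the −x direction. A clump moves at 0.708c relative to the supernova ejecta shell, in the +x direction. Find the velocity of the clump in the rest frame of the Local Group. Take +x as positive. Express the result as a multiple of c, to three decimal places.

+0.042c

Apply u = (u' + v)/(1 + u'v/c²) successively, working outward toward the Local Group.
Start: velocity of the receding galaxy relative to the Local Group = 0.1290c.
Compose with the supernova ejecta shell (u' = -0.749 in the receding galaxy frame): u_1 = (-0.749 + 0.129) / (1 + (-0.749)·0.129) = -0.6200/0.9034 = -0.6863.
Compose with the clump (u' = 0.708 in the supernova ejecta shell frame): u_2 = (0.708 + (-0.686)) / (1 + 0.708·(-0.686)) = 0.0217/0.5141 = 0.0422.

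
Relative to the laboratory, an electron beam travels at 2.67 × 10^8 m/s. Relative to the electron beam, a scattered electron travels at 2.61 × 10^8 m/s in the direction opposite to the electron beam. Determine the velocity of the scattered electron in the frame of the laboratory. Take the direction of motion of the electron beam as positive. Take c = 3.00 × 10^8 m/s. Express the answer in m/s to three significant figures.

+2.66 × 10^7 m/s

In units of c (dividing by 3.00 × 10^8 m/s): v = 0.890, u' = -0.870.
u = (u' + v)/(1 + u'v/c²):
u = (-0.870 + 0.890) / (1 + (-0.870)·0.890) = 0.0200/0.2257 = 0.0886
Converting back: u = 0.0886 × 3.00 × 10^8 m/s.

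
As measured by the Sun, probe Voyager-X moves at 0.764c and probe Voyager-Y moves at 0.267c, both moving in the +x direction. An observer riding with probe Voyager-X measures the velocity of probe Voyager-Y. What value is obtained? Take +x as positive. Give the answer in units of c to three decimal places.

β_A = 0.764, β_B = 0.267.
Transform to A's frame with the inverse velocity-addition law: u' = (u − v)/(1 − uv/c²), taking u = β_B and v = β_A.
u' = (0.267 − 0.764) / (1 − (0.764)(0.267)) = -0.4970/0.7960 = -0.6244.

-0.624c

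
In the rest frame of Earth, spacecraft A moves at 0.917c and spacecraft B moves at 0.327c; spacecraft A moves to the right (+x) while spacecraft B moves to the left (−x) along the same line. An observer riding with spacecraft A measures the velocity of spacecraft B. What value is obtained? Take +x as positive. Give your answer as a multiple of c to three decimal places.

-0.957c

β_A = 0.917, β_B = -0.327.
Transform to A's frame with the inverse velocity-addition law: u' = (u − v)/(1 − uv/c²), taking u = β_B and v = β_A.
u' = (-0.327 − 0.917) / (1 − (0.917)(-0.327)) = -1.2440/1.2999 = -0.9570.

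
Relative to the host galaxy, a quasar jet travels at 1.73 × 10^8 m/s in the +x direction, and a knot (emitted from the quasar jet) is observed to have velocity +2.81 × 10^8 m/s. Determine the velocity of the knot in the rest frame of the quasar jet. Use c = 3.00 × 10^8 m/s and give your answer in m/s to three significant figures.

+2.35 × 10^8 m/s

v = 0.577c, u = 0.937c.
Invert the composition law: u' = (u − v)/(1 − uv/c²).
u' = (0.937 − 0.577) / (1 − (0.937)(0.577)) = 0.3600/0.4599 = 0.7829.
u' = 0.7829 × 3.00 × 10^8 m/s.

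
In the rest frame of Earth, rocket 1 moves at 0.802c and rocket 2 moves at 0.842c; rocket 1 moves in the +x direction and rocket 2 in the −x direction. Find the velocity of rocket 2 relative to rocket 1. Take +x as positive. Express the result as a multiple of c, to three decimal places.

β_A = 0.802, β_B = -0.842.
Transform to A's frame with the inverse velocity-addition law: u' = (u − v)/(1 − uv/c²), taking u = β_B and v = β_A.
u' = (-0.842 − 0.802) / (1 − (0.802)(-0.842)) = -1.6440/1.6753 = -0.9813.

-0.981c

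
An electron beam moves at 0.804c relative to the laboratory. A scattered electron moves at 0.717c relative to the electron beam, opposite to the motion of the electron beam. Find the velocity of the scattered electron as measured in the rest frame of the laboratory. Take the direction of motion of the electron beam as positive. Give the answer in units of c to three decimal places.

+0.205c

With v = 0.804 and u' = -0.717 (in units of c),
u = (u' + v)/(1 + u'v/c²):
u = (-0.717 + 0.804) / (1 + (-0.717)·0.804) = 0.0870/0.4235 = 0.2054
(Galilean addition would give +0.087c.)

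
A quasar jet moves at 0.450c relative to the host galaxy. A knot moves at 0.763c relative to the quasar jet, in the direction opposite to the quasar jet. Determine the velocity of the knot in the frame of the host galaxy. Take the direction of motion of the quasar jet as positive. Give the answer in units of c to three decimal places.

With v = 0.450 and u' = -0.763 (in units of c),
u = (u' + v)/(1 + u'v/c²):
u = (-0.763 + 0.450) / (1 + (-0.763)·0.450) = -0.3130/0.6566 = -0.4767

-0.477c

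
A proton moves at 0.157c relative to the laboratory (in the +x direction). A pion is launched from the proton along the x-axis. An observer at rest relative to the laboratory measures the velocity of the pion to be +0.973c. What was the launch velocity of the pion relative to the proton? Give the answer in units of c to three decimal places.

+0.963c

Invert the composition law: u' = (u − v)/(1 − uv/c²).
u' = (0.973 − 0.157) / (1 − (0.973)(0.157)) = 0.8160/0.8472 = 0.9631.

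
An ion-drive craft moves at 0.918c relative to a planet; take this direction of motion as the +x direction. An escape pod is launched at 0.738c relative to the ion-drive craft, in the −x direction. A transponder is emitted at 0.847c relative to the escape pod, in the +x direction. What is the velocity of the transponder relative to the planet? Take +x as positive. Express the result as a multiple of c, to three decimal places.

Apply u = (u' + v)/(1 + u'v/c²) successively, working outward toward the planet.
Start: velocity of the ion-drive craft relative to the planet = 0.9180c.
Compose with the escape pod (u' = -0.738 in the ion-drive craft frame): u_1 = (-0.738 + 0.918) / (1 + (-0.738)·0.918) = 0.1800/0.3225 = 0.5581.
Compose with the transponder (u' = 0.847 in the escape pod frame): u_2 = (0.847 + 0.558) / (1 + 0.847·0.558) = 1.4051/1.4727 = 0.9541.

+0.954c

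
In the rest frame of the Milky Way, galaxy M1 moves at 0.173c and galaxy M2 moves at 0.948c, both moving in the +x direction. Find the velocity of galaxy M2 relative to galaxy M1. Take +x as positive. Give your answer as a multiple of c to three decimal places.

+0.927c

β_A = 0.173, β_B = 0.948.
Transform to A's frame with the inverse velocity-addition law: u' = (u − v)/(1 − uv/c²), taking u = β_B and v = β_A.
u' = (0.948 − 0.173) / (1 − (0.173)(0.948)) = 0.7750/0.8360 = 0.9270.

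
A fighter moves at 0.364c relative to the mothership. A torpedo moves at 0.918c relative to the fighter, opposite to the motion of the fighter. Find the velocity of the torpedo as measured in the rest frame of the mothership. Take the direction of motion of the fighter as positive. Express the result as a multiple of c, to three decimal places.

-0.832c

With v = 0.364 and u' = -0.918 (in units of c),
u = (u' + v)/(1 + u'v/c²):
u = (-0.918 + 0.364) / (1 + (-0.918)·0.364) = -0.5540/0.6658 = -0.8320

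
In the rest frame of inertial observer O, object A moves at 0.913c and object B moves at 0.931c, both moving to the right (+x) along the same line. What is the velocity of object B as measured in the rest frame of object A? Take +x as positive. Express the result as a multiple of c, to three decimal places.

+0.120c

β_A = 0.913, β_B = 0.931.
Transform to A's frame with the inverse velocity-addition law: u' = (u − v)/(1 − uv/c²), taking u = β_B and v = β_A.
u' = (0.931 − 0.913) / (1 − (0.913)(0.931)) = 0.0180/0.1500 = 0.1200.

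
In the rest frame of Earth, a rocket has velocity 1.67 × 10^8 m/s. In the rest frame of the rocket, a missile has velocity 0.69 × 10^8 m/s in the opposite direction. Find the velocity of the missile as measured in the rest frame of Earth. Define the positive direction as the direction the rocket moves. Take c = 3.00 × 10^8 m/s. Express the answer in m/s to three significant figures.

In units of c (dividing by 3.00 × 10^8 m/s): v = 0.557, u' = -0.230.
u = (u' + v)/(1 + u'v/c²):
u = (-0.230 + 0.557) / (1 + (-0.230)·0.557) = 0.3267/0.8720 = 0.3746
Converting back: u = 0.3746 × 3.00 × 10^8 m/s.

+1.12 × 10^8 m/s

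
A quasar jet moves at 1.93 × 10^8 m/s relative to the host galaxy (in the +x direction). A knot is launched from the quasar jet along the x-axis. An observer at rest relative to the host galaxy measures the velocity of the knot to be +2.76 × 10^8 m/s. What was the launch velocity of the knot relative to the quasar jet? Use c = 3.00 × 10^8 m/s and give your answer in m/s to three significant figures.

+2.03 × 10^8 m/s

v = 0.643c, u = 0.920c.
Invert the composition law: u' = (u − v)/(1 − uv/c²).
u' = (0.920 − 0.643) / (1 − (0.920)(0.643)) = 0.2767/0.4081 = 0.6779.
u' = 0.6779 × 3.00 × 10^8 m/s.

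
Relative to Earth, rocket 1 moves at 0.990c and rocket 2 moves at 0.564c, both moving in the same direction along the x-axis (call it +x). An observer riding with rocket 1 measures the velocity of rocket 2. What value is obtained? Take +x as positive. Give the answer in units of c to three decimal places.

β_A = 0.990, β_B = 0.564.
Transform to A's frame with the inverse velocity-addition law: u' = (u − v)/(1 − uv/c²), taking u = β_B and v = β_A.
u' = (0.564 − 0.990) / (1 − (0.990)(0.564)) = -0.4260/0.4416 = -0.9646.

-0.965c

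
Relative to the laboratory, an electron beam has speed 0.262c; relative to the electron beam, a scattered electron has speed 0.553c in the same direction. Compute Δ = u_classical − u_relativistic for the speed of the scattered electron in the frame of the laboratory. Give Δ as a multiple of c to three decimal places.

Galilean: u_cl = 0.553 + 0.262 = 0.8150.
Relativistic: u_rel = (0.553 + 0.262) / (1 + 0.553·0.262) = 0.8150/1.1449 = 0.7119.
Δ = 0.8150 − 0.7119 = 0.1031.

Δ = 0.103c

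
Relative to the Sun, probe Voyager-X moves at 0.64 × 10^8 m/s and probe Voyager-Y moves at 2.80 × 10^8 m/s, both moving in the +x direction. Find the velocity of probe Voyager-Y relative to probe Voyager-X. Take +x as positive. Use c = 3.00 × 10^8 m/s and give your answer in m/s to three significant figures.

+2.70 × 10^8 m/s

β_A = 0.213, β_B = 0.933 (dividing each by c = 3.00 × 10^8 m/s).
Transform to A's frame with the inverse velocity-addition law: u' = (u − v)/(1 − uv/c²), taking u = β_B and v = β_A.
u' = (0.933 − 0.213) / (1 − (0.213)(0.933)) = 0.7200/0.8009 = 0.8990.
u' = 0.8990 × 3.00 × 10^8 m/s.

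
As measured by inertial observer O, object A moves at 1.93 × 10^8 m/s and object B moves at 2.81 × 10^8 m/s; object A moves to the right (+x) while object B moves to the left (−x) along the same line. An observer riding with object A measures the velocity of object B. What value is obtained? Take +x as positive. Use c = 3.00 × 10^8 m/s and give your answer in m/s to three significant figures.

-2.96 × 10^8 m/s

β_A = 0.643, β_B = -0.937 (dividing each by c = 3.00 × 10^8 m/s).
Transform to A's frame with the inverse velocity-addition law: u' = (u − v)/(1 − uv/c²), taking u = β_B and v = β_A.
u' = (-0.937 − 0.643) / (1 − (0.643)(-0.937)) = -1.5800/1.6026 = -0.9859.
u' = -0.9859 × 3.00 × 10^8 m/s.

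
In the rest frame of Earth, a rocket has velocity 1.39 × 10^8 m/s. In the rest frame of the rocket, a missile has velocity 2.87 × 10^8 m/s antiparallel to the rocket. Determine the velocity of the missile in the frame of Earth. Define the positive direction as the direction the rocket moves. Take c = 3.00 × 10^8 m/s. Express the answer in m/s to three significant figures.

-2.66 × 10^8 m/s

In units of c (dividing by 3.00 × 10^8 m/s): v = 0.463, u' = -0.957.
u = (u' + v)/(1 + u'v/c²):
u = (-0.957 + 0.463) / (1 + (-0.957)·0.463) = -0.4933/0.5567 = -0.8861
Converting back: u = -0.8861 × 3.00 × 10^8 m/s.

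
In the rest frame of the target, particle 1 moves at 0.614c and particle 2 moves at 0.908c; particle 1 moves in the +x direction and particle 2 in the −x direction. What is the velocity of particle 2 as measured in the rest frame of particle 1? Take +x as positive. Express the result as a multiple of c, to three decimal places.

-0.977c

β_A = 0.614, β_B = -0.908.
Transform to A's frame with the inverse velocity-addition law: u' = (u − v)/(1 − uv/c²), taking u = β_B and v = β_A.
u' = (-0.908 − 0.614) / (1 − (0.614)(-0.908)) = -1.5220/1.5575 = -0.9772.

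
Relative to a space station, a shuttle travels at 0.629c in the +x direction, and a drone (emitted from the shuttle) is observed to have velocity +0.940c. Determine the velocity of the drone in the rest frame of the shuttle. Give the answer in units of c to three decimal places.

+0.761c

Invert the composition law: u' = (u − v)/(1 − uv/c²).
u' = (0.940 − 0.629) / (1 − (0.940)(0.629)) = 0.3110/0.4087 = 0.7609.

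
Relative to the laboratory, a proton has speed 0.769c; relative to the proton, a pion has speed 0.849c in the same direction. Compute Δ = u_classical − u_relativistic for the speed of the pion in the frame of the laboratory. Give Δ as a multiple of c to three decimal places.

Δ = 0.639c

Galilean: u_cl = 0.849 + 0.769 = 1.6180.
Relativistic: u_rel = (0.849 + 0.769) / (1 + 0.849·0.769) = 1.6180/1.6529 = 0.9789.
Δ = 1.6180 − 0.9789 = 0.6391.
(The classical prediction exceeds c; the relativistic result does not.)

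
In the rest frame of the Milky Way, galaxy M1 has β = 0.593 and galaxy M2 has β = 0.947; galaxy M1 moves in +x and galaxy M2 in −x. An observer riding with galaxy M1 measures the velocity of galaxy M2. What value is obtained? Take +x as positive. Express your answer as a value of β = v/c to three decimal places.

β = -0.986

β_A = 0.593, β_B = -0.947.
Transform to A's frame with the inverse velocity-addition law: u' = (u − v)/(1 − uv/c²), taking u = β_B and v = β_A.
u' = (-0.947 − 0.593) / (1 − (0.593)(-0.947)) = -1.5400/1.5616 = -0.9862.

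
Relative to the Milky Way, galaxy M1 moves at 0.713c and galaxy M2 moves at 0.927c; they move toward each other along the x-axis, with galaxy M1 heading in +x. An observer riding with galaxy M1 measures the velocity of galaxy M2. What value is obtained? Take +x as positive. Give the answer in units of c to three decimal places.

β_A = 0.713, β_B = -0.927.
Transform to A's frame with the inverse velocity-addition law: u' = (u − v)/(1 − uv/c²), taking u = β_B and v = β_A.
u' = (-0.927 − 0.713) / (1 − (0.713)(-0.927)) = -1.6400/1.6610 = -0.9874.

-0.987c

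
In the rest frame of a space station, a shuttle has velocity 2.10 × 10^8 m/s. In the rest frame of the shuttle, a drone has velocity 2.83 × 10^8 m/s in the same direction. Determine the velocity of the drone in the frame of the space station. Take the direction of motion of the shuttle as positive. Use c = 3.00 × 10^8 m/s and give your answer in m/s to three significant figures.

2.97 × 10^8 m/s

In units of c (dividing by 3.00 × 10^8 m/s): v = 0.700, u' = 0.943.
u = (u' + v)/(1 + u'v/c²):
u = (0.943 + 0.700) / (1 + 0.943·0.700) = 1.6433/1.6603 = 0.9898
(Galilean addition would give +1.643c, exceeding c.)
Converting back: u = 0.9898 × 3.00 × 10^8 m/s.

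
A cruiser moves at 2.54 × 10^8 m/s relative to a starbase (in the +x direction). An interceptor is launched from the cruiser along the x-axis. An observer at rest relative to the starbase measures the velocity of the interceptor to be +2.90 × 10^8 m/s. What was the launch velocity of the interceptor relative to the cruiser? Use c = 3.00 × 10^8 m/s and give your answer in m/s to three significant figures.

+1.98 × 10^8 m/s

v = 0.847c, u = 0.967c.
Invert the composition law: u' = (u − v)/(1 − uv/c²).
u' = (0.967 − 0.847) / (1 − (0.967)(0.847)) = 0.1200/0.1816 = 0.6610.
u' = 0.6610 × 3.00 × 10^8 m/s.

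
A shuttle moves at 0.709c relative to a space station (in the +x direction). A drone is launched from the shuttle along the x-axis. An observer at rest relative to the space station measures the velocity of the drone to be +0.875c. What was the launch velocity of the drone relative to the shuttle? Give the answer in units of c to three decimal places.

+0.437c

Invert the composition law: u' = (u − v)/(1 − uv/c²).
u' = (0.875 − 0.709) / (1 − (0.875)(0.709)) = 0.1660/0.3796 = 0.4373.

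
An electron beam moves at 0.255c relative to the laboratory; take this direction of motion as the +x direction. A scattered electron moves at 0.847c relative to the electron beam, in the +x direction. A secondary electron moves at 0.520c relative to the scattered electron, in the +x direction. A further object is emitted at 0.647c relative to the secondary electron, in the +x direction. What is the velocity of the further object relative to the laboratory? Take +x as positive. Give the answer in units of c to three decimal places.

0.993c

Apply u = (u' + v)/(1 + u'v/c²) successively, working outward toward the laboratory.
Start: velocity of the electron beam relative to the laboratory = 0.2550c.
Compose with the scattered electron (u' = 0.847 in the electron beam frame): u_1 = (0.847 + 0.255) / (1 + 0.847·0.255) = 1.1020/1.2160 = 0.9063.
Compose with the secondary electron (u' = 0.520 in the scattered electron frame): u_2 = (0.520 + 0.906) / (1 + 0.520·0.906) = 1.4263/1.4713 = 0.9694.
Compose with the further object (u' = 0.647 in the secondary electron frame): u_3 = (0.647 + 0.969) / (1 + 0.647·0.969) = 1.6164/1.6272 = 0.9934.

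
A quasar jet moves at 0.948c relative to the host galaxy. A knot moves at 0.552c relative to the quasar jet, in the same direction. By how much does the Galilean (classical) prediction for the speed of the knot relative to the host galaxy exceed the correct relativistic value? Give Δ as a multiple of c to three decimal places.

Galilean: u_cl = 0.552 + 0.948 = 1.5000.
Relativistic: u_rel = (0.552 + 0.948) / (1 + 0.552·0.948) = 1.5000/1.5233 = 0.9847.
Δ = 1.5000 − 0.9847 = 0.5153.
(The classical prediction exceeds c; the relativistic result does not.)

Δ = 0.515c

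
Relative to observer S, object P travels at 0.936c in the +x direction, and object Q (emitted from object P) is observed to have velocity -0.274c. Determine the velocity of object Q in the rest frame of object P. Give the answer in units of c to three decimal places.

Invert the composition law: u' = (u − v)/(1 − uv/c²).
u' = (-0.274 − 0.936) / (1 − (-0.274)(0.936)) = -1.2100/1.2565 = -0.9630.

-0.963c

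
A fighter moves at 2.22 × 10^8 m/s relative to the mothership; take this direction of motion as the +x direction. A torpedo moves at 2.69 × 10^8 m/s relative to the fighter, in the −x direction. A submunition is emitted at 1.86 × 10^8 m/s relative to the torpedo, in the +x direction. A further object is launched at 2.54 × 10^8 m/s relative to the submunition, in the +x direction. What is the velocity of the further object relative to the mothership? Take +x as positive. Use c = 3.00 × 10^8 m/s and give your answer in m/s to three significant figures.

Apply u = (u' + v)/(1 + u'v/c²) successively, working outward toward the mothership.
(Dividing each given speed by c = 3.00 × 10^8 m/s to work in units of c.)
Start: velocity of the fighter relative to the mothership = 0.7400c.
Compose with the torpedo (u' = -0.897 in the fighter frame): u_1 = (-0.897 + 0.740) / (1 + (-0.897)·0.740) = -0.1567/0.3365 = -0.4656.
Compose with the submunition (u' = 0.620 in the torpedo frame): u_2 = (0.620 + (-0.466)) / (1 + 0.620·(-0.466)) = 0.1544/0.7113 = 0.2170.
Compose with the further object (u' = 0.847 in the submunition frame): u_3 = (0.847 + 0.217) / (1 + 0.847·0.217) = 1.0637/1.1838 = 0.8986.
So u = 0.8986 × 3.00 × 10^8 m/s.

+2.70 × 10^8 m/s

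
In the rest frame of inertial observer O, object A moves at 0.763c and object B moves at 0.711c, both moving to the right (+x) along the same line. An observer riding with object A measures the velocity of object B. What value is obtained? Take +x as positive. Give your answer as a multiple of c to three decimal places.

-0.114c

β_A = 0.763, β_B = 0.711.
Transform to A's frame with the inverse velocity-addition law: u' = (u − v)/(1 − uv/c²), taking u = β_B and v = β_A.
u' = (0.711 − 0.763) / (1 − (0.763)(0.711)) = -0.0520/0.4575 = -0.1137.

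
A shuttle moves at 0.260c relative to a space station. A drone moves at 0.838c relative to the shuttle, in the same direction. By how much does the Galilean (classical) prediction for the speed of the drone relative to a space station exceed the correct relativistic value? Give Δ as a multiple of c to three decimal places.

Galilean: u_cl = 0.838 + 0.260 = 1.0980.
Relativistic: u_rel = (0.838 + 0.260) / (1 + 0.838·0.260) = 1.0980/1.2179 = 0.9016.
Δ = 1.0980 − 0.9016 = 0.1964.
(The classical prediction exceeds c; the relativistic result does not.)

Δ = 0.196c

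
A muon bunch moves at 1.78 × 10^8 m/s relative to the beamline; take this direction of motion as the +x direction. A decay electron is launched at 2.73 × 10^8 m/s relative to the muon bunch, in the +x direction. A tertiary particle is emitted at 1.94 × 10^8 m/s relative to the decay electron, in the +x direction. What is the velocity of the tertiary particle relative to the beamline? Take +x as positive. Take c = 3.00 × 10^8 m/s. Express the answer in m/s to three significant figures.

Apply u = (u' + v)/(1 + u'v/c²) successively, working outward toward the beamline.
(Dividing each given speed by c = 3.00 × 10^8 m/s to work in units of c.)
Start: velocity of the muon bunch relative to the beamline = 0.5933c.
Compose with the decay electron (u' = 0.910 in the muon bunch frame): u_1 = (0.910 + 0.593) / (1 + 0.910·0.593) = 1.5033/1.5399 = 0.9762.
Compose with the tertiary particle (u' = 0.647 in the decay electron frame): u_2 = (0.647 + 0.976) / (1 + 0.647·0.976) = 1.6229/1.6313 = 0.9949.
So u = 0.9949 × 3.00 × 10^8 m/s.

2.98 × 10^8 m/s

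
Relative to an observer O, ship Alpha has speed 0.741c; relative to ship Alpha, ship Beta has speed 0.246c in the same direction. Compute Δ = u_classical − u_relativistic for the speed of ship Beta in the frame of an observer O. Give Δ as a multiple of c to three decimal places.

Galilean: u_cl = 0.246 + 0.741 = 0.9870.
Relativistic: u_rel = (0.246 + 0.741) / (1 + 0.246·0.741) = 0.9870/1.1823 = 0.8348.
Δ = 0.9870 − 0.8348 = 0.1522.

Δ = 0.152c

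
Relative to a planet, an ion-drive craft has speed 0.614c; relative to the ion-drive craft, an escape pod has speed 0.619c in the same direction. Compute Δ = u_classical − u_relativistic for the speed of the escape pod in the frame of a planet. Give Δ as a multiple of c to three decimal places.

Δ = 0.340c

Galilean: u_cl = 0.619 + 0.614 = 1.2330.
Relativistic: u_rel = (0.619 + 0.614) / (1 + 0.619·0.614) = 1.2330/1.3801 = 0.8934.
Δ = 1.2330 − 0.8934 = 0.3396.
(The classical prediction exceeds c; the relativistic result does not.)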